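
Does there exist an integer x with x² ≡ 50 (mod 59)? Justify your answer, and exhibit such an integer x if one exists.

Apply Euler's criterion with the prime 59: 50 is a quadratic residue iff 50^29 ≡ 1 (mod 59), and a non-residue iff it is ≡ −1.
Squaring successively (mod 59): 50^2 = 2500 ≡ 22; 50^4 ≡ 22² = 484 ≡ 12; 50^8 ≡ 12² = 144 ≡ 26; 50^16 ≡ 26² = 676 ≡ 27.
Since 29 = 16 + 8 + 4 + 1, 50^29 ≡ 27 · 26 · 12 · 50; multiplying out mod 59: 27·26 = 702 ≡ 53, then 53·12 = 636 ≡ 46, then 46·50 = 2300 ≡ 58. Thus 50^29 ≡ 58 ≡ −1 (mod 59).
By Euler's criterion 50 is a quadratic non-residue mod 59: no x satisfies x² ≡ 50 (mod 59).

No, no such integer exists.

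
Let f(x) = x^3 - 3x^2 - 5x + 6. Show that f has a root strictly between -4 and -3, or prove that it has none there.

f has no root in that interval.

The endpoint values f(-4) = -86 and f(-3) = -33 are both negative. Claim: f(x) < 0 for every x in (-4, -3).
Substitute x = -3 − u, where 0 < u < 1 on the interval. Expanding, f(-3 − u) = -u^3 - 12u^2 - 40u - 33.
All 4 nonzero coefficients of this polynomial in u are negative; hence for u > 0 the value is a sum of negative terms (the constant -33 among them).
So f is strictly negative on (-4, -3); no root exists in the interval.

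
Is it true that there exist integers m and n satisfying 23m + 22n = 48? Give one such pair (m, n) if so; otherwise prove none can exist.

m = 4, n = -2

Since gcd(23, 22) = 1, every integer is an integer combination of 23 and 22.
Dividing repeatedly: 23 = 1·22 + 1, 22 = 22·1 + 0.
Working back up the chain: 1 = 23 − 1·22. So 23·1 + 22·(-1) = 1.
Times 48: 23·48 + 22·(-48) = 48, so (48, -48) solves it.
Subtracting 2·22 from m and adding 2·23 to n gives the tidier solution (4, -2).
Check: 23·4 + 22·(-2) = 92 − 44 = 48. ✓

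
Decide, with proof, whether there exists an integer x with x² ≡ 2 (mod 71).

Take x = 59. Then 59² = 3481 = 49·71 + 2, so 59² ≡ 2 (mod 71).

x = 59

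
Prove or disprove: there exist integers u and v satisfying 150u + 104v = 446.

Every value of 150u + 104v is a multiple of gcd(150, 104) = 2; since 2 ∣ 446, solutions exist.
Dividing through by 2 reduces the equation to 75u + 52v = 223.
Run the Euclidean algorithm on 75 and 52: 75 = 1·52 + 23, 52 = 2·23 + 6, 23 = 3·6 + 5, 6 = 1·5 + 1, 5 = 5·1 + 0.
Unwinding: 1 = 6 − 1·5 = 6 − (23 − 3·6) = −23 + 4·6 = −23 + 4·(52 − 2·23) = 4·52 − 9·23 = 4·52 − 9·(75 − 1·52) = −9·75 + 13·52, i.e. 75·(-9) + 52·13 = 1.
Times 223: 75·(-2007) + 52·2899 = 223, so (-2007, 2899) solves it.
Shifting by a multiple of (52, −75) keeps it a solution: u = -2007 + 39·52 = 21, v = 2899 − 39·75 = -26.
Check: 150·21 + 104·(-26) = 3150 − 2704 = 446. ✓

u = 21, v = -26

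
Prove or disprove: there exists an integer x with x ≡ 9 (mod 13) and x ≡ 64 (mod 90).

gcd(13, 90) = 1, so the Chinese Remainder Theorem guarantees exactly one residue class mod 1170 satisfying both.
Write x = 9 + 13t and require 9 + 13t ≡ 64 (mod 90), i.e. 13t ≡ 55 (mod 90).
Note 13·7 = 91 ≡ 1 (mod 90) (as 91 − 1 = 1·90), so 13⁻¹ ≡ 7.
Therefore t ≡ 7·55 = 385 ≡ 25 (mod 90).
Taking t = 25 gives x = 9 + 13·25 = 334.
Check: 334 mod 13 = 9, 334 mod 90 = 64. ✓

x = 334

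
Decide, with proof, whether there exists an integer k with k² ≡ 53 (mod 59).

k = 17

k = 17 works: 17² = 289, and 289 − 53 = 236 = 4·59.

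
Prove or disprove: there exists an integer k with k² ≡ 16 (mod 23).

k = 4

Take k = 4. Then 4² = 16, and since 0 ≤ 16 < 23 this is already reduced: 4² ≡ 16 (mod 23).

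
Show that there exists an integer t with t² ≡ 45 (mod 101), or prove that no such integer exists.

t = 34

t = 34 works: 34² = 1156, and 1156 − 45 = 1111 = 11·101.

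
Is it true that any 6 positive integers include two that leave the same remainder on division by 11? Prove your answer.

Consider the 6 integers 26, 27, …, 31. They lie in distinct residue classes modulo 11, since 6 ≤ 11.
Hence this collection has no pair with equal remainders mod 11, disproving the claim.

No, the set {26, 27, 28, 29, 30, 31} is a counterexample.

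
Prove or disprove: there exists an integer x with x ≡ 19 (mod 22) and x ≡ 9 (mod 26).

x = 217

gcd(22, 26) = 2. A simultaneous solution exists iff 19 ≡ 9 (mod 2); here 19 mod 2 = 1 = 9 mod 2, so it does.
Put x = 19 + 22t, so we need 22t ≡ 16 (mod 26), equivalently (divide by 2) 11t ≡ 8 (mod 13).
Since 11·6 = 66 = 5·13 + 1, the inverse of 11 mod 13 is 6.
Multiplying by 6: t ≡ 6·8 = 48 ≡ 9 (mod 13).
Then x = 19 + 22·9 = 217.
Indeed 217 ≡ 19 (mod 22) and 217 ≡ 9 (mod 26).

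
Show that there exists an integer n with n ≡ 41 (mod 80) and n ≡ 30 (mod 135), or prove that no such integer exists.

Reduce both congruences modulo 5, which divides 80 and 135: they say n ≡ 41 (mod 5) and n ≡ 30 (mod 5).
But 41 mod 5 = 1 while 30 mod 5 = 0, a contradiction.
So no integer satisfies both congruences.

No such integer exists.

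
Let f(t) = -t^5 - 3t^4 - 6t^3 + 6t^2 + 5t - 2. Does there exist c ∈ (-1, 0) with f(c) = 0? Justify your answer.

Such a root exists.

f(-1) = 3 and f(0) = -2, which have opposite signs.
Since f is a polynomial it is continuous on [-1, 0].
By the Intermediate Value Theorem, f takes the value 0 somewhere in the open interval.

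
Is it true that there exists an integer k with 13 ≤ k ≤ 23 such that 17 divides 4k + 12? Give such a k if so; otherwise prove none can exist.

Try k = 14: 4·14 + 12 = 68 = 4·17, which is divisible by 17.

k = 14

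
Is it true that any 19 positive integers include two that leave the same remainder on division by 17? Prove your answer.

Yes.

Partition the integers by their residue mod 17; there are 17 classes.
Placing 19 integers into 17 classes, some class receives at least two — say a and b.
So a and b have equal remainders mod 17, which is exactly what was to be shown.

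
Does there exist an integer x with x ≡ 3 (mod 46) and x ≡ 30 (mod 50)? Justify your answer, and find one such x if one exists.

gcd(46, 50) = 2. If x ≡ 3 (mod 46) and x ≡ 30 (mod 50), then x ≡ 3 (mod 2) and x ≡ 30 (mod 2).
But 3 mod 2 = 1 while 30 mod 2 = 0, a contradiction.
Therefore no such x exists.

No such integer exists.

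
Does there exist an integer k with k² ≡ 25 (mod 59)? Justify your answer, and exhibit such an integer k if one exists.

k = 54 works: 54² = 2916, and 2916 − 25 = 2891 = 49·59.

k = 54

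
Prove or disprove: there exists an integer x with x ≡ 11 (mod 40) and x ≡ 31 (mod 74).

x = 771

The moduli are not coprime: gcd(40, 74) = 2. Compatibility requires 2 ∣ (31 − 11) = 20, which holds, so solutions exist.
Write x = 11 + 40t. Then 40t ≡ 31 − 11 ≡ 20 (mod 74); dividing through by 2 gives 20t ≡ 10 (mod 37).
Invert 20 mod 37 by the Euclidean algorithm: 37 = 1·20 + 17, 20 = 1·17 + 3, 17 = 5·3 + 2, 3 = 1·2 + 1, 2 = 2·1 + 0; back-substituting, 1 = 3 − 1·2 = 3 − (17 − 5·3) = −17 + 6·3 = −17 + 6·(20 − 1·17) = 6·20 − 7·17 = 6·20 − 7·(37 − 1·20) = −7·37 + 13·20. Hence 20·13 ≡ 1, so 20⁻¹ ≡ 13 (mod 37).
Multiplying by 13: t ≡ 13·10 = 130 ≡ 19 (mod 37).
Then x = 11 + 40·19 = 771.
Verify: 771 = 19·40 + 11 and 771 = 10·74 + 31. ✓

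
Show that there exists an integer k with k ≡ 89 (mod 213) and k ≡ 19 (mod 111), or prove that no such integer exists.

Reduce both congruences modulo 3, which divides 213 and 111: they say k ≡ 89 (mod 3) and k ≡ 19 (mod 3).
These are incompatible: 89 − 19 = 70 is not divisible by 3.
Therefore no such k exists.

No such integer exists.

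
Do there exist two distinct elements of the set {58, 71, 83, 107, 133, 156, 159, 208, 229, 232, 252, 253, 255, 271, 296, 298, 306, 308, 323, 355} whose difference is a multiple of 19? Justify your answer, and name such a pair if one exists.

Both 58 and 229 leave remainder 1 on division by 19; their difference 171 = 9·19 is a multiple of 19.

Yes: 58 and 229.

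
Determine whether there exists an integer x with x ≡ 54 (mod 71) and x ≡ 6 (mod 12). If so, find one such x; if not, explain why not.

gcd(71, 12) = 1, so the Chinese Remainder Theorem guarantees exactly one residue class mod 852 satisfying both.
Write x = 54 + 71t and require 54 + 71t ≡ 6 (mod 12), i.e. 71t ≡ 0 (mod 12).
71 ≡ 11 (mod 12), so this reads 11t ≡ 0 (mod 12). t = 0 satisfies this.
Taking t = 0 gives x = 54 + 71·0 = 54.
Check: 54 mod 71 = 54, 54 mod 12 = 6. ✓

x = 54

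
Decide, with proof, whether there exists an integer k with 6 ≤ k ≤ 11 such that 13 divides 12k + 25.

At k = 6, 12·6 + 25 = 97 ≡ 6 (mod 13), and each step in k adds 12, giving residues 6, 5, 4, 3, 2, 1 for k = 6, 7, …, 11.
The residue 0 does not occur, so no k in [6, 11] makes 12k + 25 a multiple of 13.

No, no such integer k in that range exists.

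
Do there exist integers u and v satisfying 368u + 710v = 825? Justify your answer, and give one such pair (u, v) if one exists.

There are no such integers.

Any value of 368u + 710v is a multiple of gcd(368, 710) = 2.
However 825 leaves remainder 1 on division by 2.
Therefore 368u + 710v = 825 has no solution in integers.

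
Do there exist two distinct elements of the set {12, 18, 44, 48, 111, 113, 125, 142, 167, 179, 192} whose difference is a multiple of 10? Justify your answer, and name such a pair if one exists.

The pair (12, 142) works.

Both 12 and 142 leave remainder 2 on division by 10; their difference 130 = 13·10 is a multiple of 10.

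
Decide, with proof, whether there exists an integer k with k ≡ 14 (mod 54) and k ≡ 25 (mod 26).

Reduce both congruences modulo 2, which divides 54 and 26: they say k ≡ 14 (mod 2) and k ≡ 25 (mod 2).
These are incompatible: 14 − 25 = -11 is not divisible by 2.
So no integer satisfies both congruences.

No, no such integer exists.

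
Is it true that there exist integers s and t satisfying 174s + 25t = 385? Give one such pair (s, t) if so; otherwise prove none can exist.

s = 15, t = -89

Since gcd(174, 25) = 1, every integer is an integer combination of 174 and 25.
Dividing repeatedly: 174 = 6·25 + 24, 25 = 1·24 + 1, 24 = 24·1 + 0.
Working back up the chain: 1 = 25 − 1·24 = 25 − (174 − 6·25) = −174 + 7·25. So 174·(-1) + 25·7 = 1.
Multiplying through by 385: s = (-1)·385 = -385, t = 7·385 = 2695 is a solution.
The general solution is s = -385 + 25k, t = 2695 − 174k; taking k = 16 gives the smaller pair s = 15, t = -89.
Indeed 174·15 + 25·(-89) = 2610 − 2225 = 385.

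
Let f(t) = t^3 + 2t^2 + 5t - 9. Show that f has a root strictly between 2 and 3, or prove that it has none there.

No such root exists.

f(2) = 17 and f(3) = 51, both positive.
f'(t) = 3t^2 + 4t + 5 has discriminant 4² − 4·3·5 = -44 < 0, so f' has no real roots and is positive for every real t.
Hence f is strictly increasing on ℝ, and in particular on [2, 3]. A strictly monotone function with same-sign endpoint values stays positive on the whole interval, so f has no zero in (2, 3).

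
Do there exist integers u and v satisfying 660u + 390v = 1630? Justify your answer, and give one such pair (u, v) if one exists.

gcd(660, 390) = 30, so every integer of the form 660u + 390v is a multiple of 30.
However 1630 leaves remainder 10 on division by 30.
So the equation is unsolvable over ℤ.

There are no such integers.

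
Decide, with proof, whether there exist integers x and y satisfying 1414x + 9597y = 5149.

Both 1414 and 9597 are divisible by gcd(1414, 9597) = 7, hence so is any combination 1414x + 9597y.
But 5149 is not a multiple of 7 (it leaves remainder 4).
Therefore 1414x + 9597y = 5149 has no solution in integers.

No, no such integers exist.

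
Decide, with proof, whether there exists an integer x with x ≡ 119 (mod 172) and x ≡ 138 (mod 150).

Reduce both congruences modulo 2, which divides 172 and 150: they say x ≡ 119 (mod 2) and x ≡ 138 (mod 2).
But 119 mod 2 = 1 while 138 mod 2 = 0, a contradiction.
Hence the system has no solution.

There is no such integer.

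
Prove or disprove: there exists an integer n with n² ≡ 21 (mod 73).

Apply Euler's criterion with the prime 73: 21 is a quadratic residue iff 21^36 ≡ 1 (mod 73), and a non-residue iff it is ≡ −1.
Squaring successively (mod 73): 21^2 = 441 ≡ 3; 21^4 ≡ 3² = 9 ≡ 9; 21^8 ≡ 9² = 81 ≡ 8; 21^16 ≡ 8² = 64 ≡ 64; 21^32 ≡ 64² = 4096 ≡ 8.
Since 36 = 32 + 4, 21^36 ≡ 8 · 9; multiplying out mod 73: 8·9 = 72 ≡ 72. Thus 21^36 ≡ 72 ≡ −1 (mod 73).
The value −1 means 21 is a non-residue modulo 73, so n² ≡ 21 (mod 73) is impossible.

There is no such integer.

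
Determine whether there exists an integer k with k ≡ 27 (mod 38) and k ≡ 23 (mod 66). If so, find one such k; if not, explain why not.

k = 749

The moduli are not coprime: gcd(38, 66) = 2. Compatibility requires 2 ∣ (23 − 27) = -4, which holds, so solutions exist.
Write k = 27 + 38t. Then 38t ≡ 23 − 27 ≡ 62 (mod 66); dividing through by 2 gives 19t ≡ 31 (mod 33).
Since 19·7 = 133 = 4·33 + 1, the inverse of 19 mod 33 is 7.
Therefore t ≡ 7·31 = 217 ≡ 19 (mod 33).
Then k = 27 + 38·19 = 749.
Indeed 749 ≡ 27 (mod 38) and 749 ≡ 23 (mod 66).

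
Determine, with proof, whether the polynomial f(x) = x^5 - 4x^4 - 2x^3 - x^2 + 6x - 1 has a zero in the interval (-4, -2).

f(-4) = -1961 and f(-2) = -97, both negative, so a sign-change argument is unavailable; we show f keeps this sign on the whole interval.
Substitute x = -2 − u, where 0 < u < 2 on the interval. Expanding, f(-2 − u) = -u^5 - 14u^4 - 70u^3 - 165u^2 - 194u - 97.
All 6 nonzero coefficients of this polynomial in u are negative; hence for u > 0 the value is a sum of negative terms (the constant -97 among them).
So f is strictly negative on (-4, -2); no root exists in the interval.

f has no root in that interval.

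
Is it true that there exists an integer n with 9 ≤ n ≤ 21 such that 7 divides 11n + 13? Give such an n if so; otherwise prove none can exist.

n = 9 works, since 11·9 + 13 = 112 = 16·7.

n = 9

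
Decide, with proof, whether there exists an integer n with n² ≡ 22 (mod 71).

71 is prime, so by Euler's criterion 22 is a square mod 71 iff 22^((71−1)/2) = 22^35 ≡ 1 (mod 71).
Repeated squaring mod 71: 22^2 = 484 ≡ 58; 22^4 ≡ 58² = 3364 ≡ 27; 22^8 ≡ 27² = 729 ≡ 19; 22^16 ≡ 19² = 361 ≡ 6; 22^32 ≡ 6² = 36 ≡ 36.
Since 35 = 32 + 2 + 1, 22^35 ≡ 36 · 58 · 22; multiplying out mod 71: 36·58 = 2088 ≡ 29, then 29·22 = 638 ≡ 70. Thus 22^35 ≡ 70 ≡ −1 (mod 71).
By Euler's criterion 22 is a quadratic non-residue mod 71: no n satisfies n² ≡ 22 (mod 71).

No such integer exists.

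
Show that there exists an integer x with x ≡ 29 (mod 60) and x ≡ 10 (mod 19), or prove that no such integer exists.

x = 29

Since 60 and 19 share no common factor, CRT says the pair of congruences has a solution (unique mod 1140).
Write x = 29 + 60t and require 29 + 60t ≡ 10 (mod 19), i.e. 60t ≡ 0 (mod 19).
60 ≡ 3 (mod 19), so this reads 3t ≡ 0 (mod 19). t = 0 satisfies this.
Taking t = 0 gives x = 29 + 60·0 = 29.
Indeed 29 ≡ 29 (mod 60) and 29 ≡ 10 (mod 19).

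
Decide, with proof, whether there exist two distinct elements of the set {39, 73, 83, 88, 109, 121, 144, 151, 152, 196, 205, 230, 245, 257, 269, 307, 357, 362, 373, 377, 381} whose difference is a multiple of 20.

The pair (73, 373) works.

Reduce each element mod 20: 39↦19, 73↦13, 83↦3, 88↦8, 109↦9, 121↦1, 144↦4, 151↦11, 152↦12, 196↦16, 205↦5, 230↦10, 245↦5, 257↦17, 269↦9, 307↦7, 357↦17, 362↦2, 373↦13, 377↦17, 381↦1. The residue 13 repeats (at 73 and 373), and 373 − 73 = 300 = 15·20.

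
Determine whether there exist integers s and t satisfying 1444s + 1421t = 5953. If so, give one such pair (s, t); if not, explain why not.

s = 1062, t = -1075

Since gcd(1444, 1421) = 1, every integer is an integer combination of 1444 and 1421.
Euclidean algorithm: 1444 = 1·1421 + 23, 1421 = 61·23 + 18, 23 = 1·18 + 5, 18 = 3·5 + 3, 5 = 1·3 + 2, 3 = 1·2 + 1, 2 = 2·1 + 0.
Unwinding: 1 = 3 − 1·2 = 3 − (5 − 1·3) = −5 + 2·3 = −5 + 2·(18 − 3·5) = 2·18 − 7·5 = 2·18 − 7·(23 − 1·18) = −7·23 + 9·18 = −7·23 + 9·(1421 − 61·23) = 9·1421 − 556·23 = 9·1421 − 556·(1444 − 1·1421) = −556·1444 + 565·1421, i.e. 1444·(-556) + 1421·565 = 1.
Multiplying through by 5953: s = (-556)·5953 = -3309868, t = 565·5953 = 3363445 is a solution.
Adding 2330·1421 to s and subtracting 2330·1444 from t gives the tidier solution (1062, -1075).
Indeed 1444·1062 + 1421·(-1075) = 1533528 − 1527575 = 5953.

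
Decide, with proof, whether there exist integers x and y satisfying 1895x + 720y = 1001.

No, no such integers exist.

Any value of 1895x + 720y is a multiple of gcd(1895, 720) = 5.
However 1001 leaves remainder 1 on division by 5.
Hence no integers x, y satisfy the equation.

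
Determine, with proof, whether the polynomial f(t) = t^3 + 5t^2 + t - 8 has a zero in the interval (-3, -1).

Such a root exists.

f(-3) = 7 and f(-1) = -5, which have opposite signs.
f is continuous everywhere (it is a polynomial), in particular on [-3, -1].
By the Intermediate Value Theorem f must vanish at some point of (-3, -1).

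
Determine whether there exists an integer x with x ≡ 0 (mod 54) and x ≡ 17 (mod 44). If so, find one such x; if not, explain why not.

No such integer exists.

Both moduli are multiples of 2 = gcd(54, 44), so any solution would satisfy x ≡ 0 and x ≡ 17 modulo 2 simultaneously.
However 0 ≡ 0 and 17 ≡ 1 (mod 2), and 0 ≠ 1.
Hence the system has no solution.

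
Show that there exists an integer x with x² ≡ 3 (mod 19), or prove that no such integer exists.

Computing x² mod 19 for x = 0, 1, …, 9 (enough, by the symmetry x ↦ 19 − x) gives 0, 1, 4, 9, 16, 6, 17, 11, 7, 5.
The set of squares mod 19 is therefore {0, 1, 4, 5, 6, 7, 9, 11, 16, 17}, which does not contain 3.
Hence no integer x has x² ≡ 3 (mod 19).

No, no such integer exists.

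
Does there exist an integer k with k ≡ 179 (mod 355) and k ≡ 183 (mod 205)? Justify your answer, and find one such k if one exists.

Both moduli are multiples of 5 = gcd(355, 205), so any solution would satisfy k ≡ 179 and k ≡ 183 modulo 5 simultaneously.
These are incompatible: 179 − 183 = -4 is not divisible by 5.
So no integer satisfies both congruences.

There is no such integer.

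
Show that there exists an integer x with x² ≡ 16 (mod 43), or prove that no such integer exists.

Take x = 39. Then 39² = 1521 = 35·43 + 16, so 39² ≡ 16 (mod 43).

x = 39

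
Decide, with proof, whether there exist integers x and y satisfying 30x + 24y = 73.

There are no such integers.

gcd(30, 24) = 6, so every integer of the form 30x + 24y is a multiple of 6.
But 73 is not a multiple of 6 (it leaves remainder 1).
Therefore 30x + 24y = 73 has no solution in integers.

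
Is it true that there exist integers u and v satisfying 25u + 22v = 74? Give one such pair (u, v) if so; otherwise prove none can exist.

25 and 22 are coprime, so 25u + 22v ranges over all of ℤ.
Dividing repeatedly: 25 = 1·22 + 3, 22 = 7·3 + 1, 3 = 3·1 + 0.
Unwinding: 1 = 22 − 7·3 = 22 − 7·(25 − 1·22) = −7·25 + 8·22, i.e. 25·(-7) + 22·8 = 1.
Multiplying through by 74: u = (-7)·74 = -518, v = 8·74 = 592 is a solution.
Adding 24·22 to u and subtracting 24·25 from v gives the tidier solution (10, -8).
Indeed 25·10 + 22·(-8) = 250 − 176 = 74.

u = 10, v = -8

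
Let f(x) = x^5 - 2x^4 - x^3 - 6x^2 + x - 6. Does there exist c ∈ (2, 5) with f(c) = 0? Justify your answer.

f(2) = -36 and f(5) = 1599, which have opposite signs.
As a polynomial, f is continuous on every closed interval.
By the Intermediate Value Theorem f must vanish at some point of (2, 5).

Such a root exists.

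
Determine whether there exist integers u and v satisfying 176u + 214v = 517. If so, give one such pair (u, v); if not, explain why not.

No, no such integers exist.

gcd(176, 214) = 2, so every integer of the form 176u + 214v is a multiple of 2.
But 517 = 2·258 + 1, so 2 ∤ 517.
So the equation is unsolvable over ℤ.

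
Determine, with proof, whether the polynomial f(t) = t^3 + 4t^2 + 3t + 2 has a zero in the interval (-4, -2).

Yes, f has a root in the interval.

f(-4) = -10 and f(-2) = 4, which have opposite signs.
As a polynomial, f is continuous on every closed interval.
By the Intermediate Value Theorem f must vanish at some point of (-4, -2).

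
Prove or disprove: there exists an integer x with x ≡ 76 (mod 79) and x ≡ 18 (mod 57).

Since 79 and 57 share no common factor, CRT says the pair of congruences has a solution (unique mod 4503).
Write x = 76 + 79t and require 76 + 79t ≡ 18 (mod 57), i.e. 79t ≡ 56 (mod 57).
79 ≡ 22 (mod 57), so this reads 22t ≡ 56 (mod 57). Note 22·13 = 286 ≡ 1 (mod 57) (as 286 − 1 = 5·57), so 22⁻¹ ≡ 13.
Multiplying by 13: t ≡ 13·56 = 728 ≡ 44 (mod 57).
With t = 44: x = 76 + 79·44 = 3552.
Indeed 3552 ≡ 76 (mod 79) and 3552 ≡ 18 (mod 57).

x = 3552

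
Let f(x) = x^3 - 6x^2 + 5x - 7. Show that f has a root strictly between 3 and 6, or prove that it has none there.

Such a root exists.

f(3) = -19 and f(6) = 23, which have opposite signs.
Since f is a polynomial it is continuous on [3, 6].
By the Intermediate Value Theorem f must vanish at some point of (3, 6).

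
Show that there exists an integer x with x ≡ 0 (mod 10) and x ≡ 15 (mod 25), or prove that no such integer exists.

x = 40

Here gcd(10, 25) = 5, and both 0 and 15 leave remainder 0 mod 5, so the system is consistent.
Step through x = 0, 0 + 10, 0 + 2·10, …: the values 0, 10, 20, 30, 40 reduce mod 25 to 0, 10, 20, 5, 15. The value 40 hits 15.
Indeed 40 ≡ 0 (mod 10) and 40 ≡ 15 (mod 25).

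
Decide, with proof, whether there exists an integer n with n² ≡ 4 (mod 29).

Take n = 2. Then 2² = 4, and since 0 ≤ 4 < 29 this is already reduced: 2² ≡ 4 (mod 29).

n = 2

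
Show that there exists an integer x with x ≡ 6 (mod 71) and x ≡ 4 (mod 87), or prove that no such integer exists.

x = 787

gcd(71, 87) = 1, so the Chinese Remainder Theorem guarantees exactly one residue class mod 6177 satisfying both.
Any solution of the first congruence is x = 6 + 71t; substituting into the second, 71t ≡ 4 − 6 ≡ 85 (mod 87).
Note 71·38 = 2698 ≡ 1 (mod 87) (as 2698 − 1 = 31·87), so 71⁻¹ ≡ 38.
Therefore t ≡ 38·85 = 3230 ≡ 11 (mod 87).
With t = 11: x = 6 + 71·11 = 787.
Indeed 787 ≡ 6 (mod 71) and 787 ≡ 4 (mod 87).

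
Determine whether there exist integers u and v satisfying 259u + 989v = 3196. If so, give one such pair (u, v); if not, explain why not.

u = 272, v = -68

259 and 989 are coprime, so 259u + 989v ranges over all of ℤ.
Dividing repeatedly: 989 = 3·259 + 212, 259 = 1·212 + 47, 212 = 4·47 + 24, 47 = 1·24 + 23, 24 = 1·23 + 1, 23 = 23·1 + 0.
Unwinding: 1 = 24 − 1·23 = 24 − (47 − 1·24) = −47 + 2·24 = −47 + 2·(212 − 4·47) = 2·212 − 9·47 = 2·212 − 9·(259 − 1·212) = −9·259 + 11·212 = −9·259 + 11·(989 − 3·259) = 11·989 − 42·259, i.e. 259·(-42) + 989·11 = 1.
Multiplying through by 3196: u = (-42)·3196 = -134232, v = 11·3196 = 35156 is a solution.
Shifting by a multiple of (989, −259) keeps it a solution: u = -134232 + 136·989 = 272, v = 35156 − 136·259 = -68.
Check: 259·272 + 989·(-68) = 70448 − 67252 = 3196. ✓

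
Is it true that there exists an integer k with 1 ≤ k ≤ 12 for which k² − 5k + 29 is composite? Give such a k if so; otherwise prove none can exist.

k = 1

At k = 1: 1² − 5·1 + 29 = 25 = 5·5, which is composite.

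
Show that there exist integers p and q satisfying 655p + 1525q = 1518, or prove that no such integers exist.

gcd(655, 1525) = 5, so every integer of the form 655p + 1525q is a multiple of 5.
However 1518 leaves remainder 3 on division by 5.
So the equation is unsolvable over ℤ.

No such integers exist.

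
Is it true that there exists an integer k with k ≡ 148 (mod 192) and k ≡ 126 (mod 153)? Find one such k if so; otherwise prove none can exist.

Reduce both congruences modulo 3, which divides 192 and 153: they say k ≡ 148 (mod 3) and k ≡ 126 (mod 3).
However 148 ≡ 1 and 126 ≡ 0 (mod 3), and 1 ≠ 0.
So no integer satisfies both congruences.

No, no such integer exists.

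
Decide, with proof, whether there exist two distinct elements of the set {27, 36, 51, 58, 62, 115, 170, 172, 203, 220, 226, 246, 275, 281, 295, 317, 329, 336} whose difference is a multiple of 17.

36 mod 17 = 2 and 172 mod 17 = 2, so 172 − 36 = 136 = 8·17.

Yes: 36 and 172.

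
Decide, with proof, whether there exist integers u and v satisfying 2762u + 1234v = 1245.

gcd(2762, 1234) = 2, so every integer of the form 2762u + 1234v is a multiple of 2.
But 1245 is not a multiple of 2 (it leaves remainder 1).
So the equation is unsolvable over ℤ.

No, no such integers exist.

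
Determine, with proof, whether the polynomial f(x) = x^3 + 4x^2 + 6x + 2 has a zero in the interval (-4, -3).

No such root exists.

Evaluate at the endpoints: f(-4) = -22, f(-3) = -7 — same sign (negative).
The derivative f'(x) = 3x^2 + 8x + 6 is a quadratic with discriminant 8² − 4·3·6 = -8 < 0; it never vanishes, so it is always positive (sign of the leading coefficient).
So f is strictly increasing; between -4 and -3 its values lie between f(-4) = -22 and f(-3) = -7, all negative. Therefore f has no root in (-4, -3).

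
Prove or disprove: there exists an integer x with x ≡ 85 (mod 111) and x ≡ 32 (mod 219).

Reduce both congruences modulo 3, which divides 111 and 219: they say x ≡ 85 (mod 3) and x ≡ 32 (mod 3).
But 85 mod 3 = 1 while 32 mod 3 = 2, a contradiction.
Therefore no such x exists.

No such integer exists.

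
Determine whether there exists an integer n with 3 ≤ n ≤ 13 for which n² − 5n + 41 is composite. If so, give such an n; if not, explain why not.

At n = 9: 9² − 5·9 + 41 = 77 = 7·11, which is composite.

n = 9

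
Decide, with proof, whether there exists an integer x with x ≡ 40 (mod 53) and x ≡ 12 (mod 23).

The moduli 53 and 23 are coprime, so by the Chinese Remainder Theorem a unique solution modulo 1219 exists.
Any solution of the first congruence is x = 40 + 53t; substituting into the second, 53t ≡ 12 − 40 ≡ 18 (mod 23).
53 ≡ 7 (mod 23), so this reads 7t ≡ 18 (mod 23). Since 7·10 = 70 = 3·23 + 1, the inverse of 7 mod 23 is 10.
Multiplying by 10: t ≡ 10·18 = 180 ≡ 19 (mod 23).
Taking t = 19 gives x = 40 + 53·19 = 1047.
Verify: 1047 = 19·53 + 40 and 1047 = 45·23 + 12. ✓

x = 1047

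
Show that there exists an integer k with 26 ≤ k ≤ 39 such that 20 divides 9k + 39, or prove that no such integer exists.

k = 29

k = 29 works, since 9·29 + 39 = 300 = 15·20.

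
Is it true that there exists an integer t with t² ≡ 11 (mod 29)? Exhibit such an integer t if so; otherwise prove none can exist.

Apply Euler's criterion with the prime 29: 11 is a quadratic residue iff 11^14 ≡ 1 (mod 29), and a non-residue iff it is ≡ −1.
Repeated squaring mod 29: 11^2 = 121 ≡ 5; 11^4 ≡ 5² = 25 ≡ 25; 11^8 ≡ 25² = 625 ≡ 16.
Since 14 = 8 + 4 + 2, 11^14 ≡ 16 · 25 · 5; multiplying out mod 29: 16·25 = 400 ≡ 23, then 23·5 = 115 ≡ 28. Thus 11^14 ≡ 28 ≡ −1 (mod 29).
By Euler's criterion 11 is a quadratic non-residue mod 29: no t satisfies t² ≡ 11 (mod 29).

There is no such integer.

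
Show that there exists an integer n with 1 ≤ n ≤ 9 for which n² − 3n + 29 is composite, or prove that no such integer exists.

n = 7

At n = 7: 7² − 3·7 + 29 = 57 = 3·19, which is composite.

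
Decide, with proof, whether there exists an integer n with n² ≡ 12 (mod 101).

No such integer exists.

Apply Euler's criterion with the prime 101: 12 is a quadratic residue iff 12^50 ≡ 1 (mod 101), and a non-residue iff it is ≡ −1.
Squaring successively (mod 101): 12^2 = 144 ≡ 43; 12^4 ≡ 43² = 1849 ≡ 31; 12^8 ≡ 31² = 961 ≡ 52; 12^16 ≡ 52² = 2704 ≡ 78; 12^32 ≡ 78² = 6084 ≡ 24.
Since 50 = 32 + 16 + 2, 12^50 ≡ 24 · 78 · 43; multiplying out mod 101: 24·78 = 1872 ≡ 54, then 54·43 = 2322 ≡ 100. Thus 12^50 ≡ 100 ≡ −1 (mod 101).
By Euler's criterion 12 is a quadratic non-residue mod 101: no n satisfies n² ≡ 12 (mod 101).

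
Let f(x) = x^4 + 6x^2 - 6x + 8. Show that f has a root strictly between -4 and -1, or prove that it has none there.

f has no root in that interval.

The endpoint values f(-4) = 384 and f(-1) = 21 are both positive. Claim: f(x) > 0 for every x in (-4, -1).
Substitute x = -1 − u, where 0 < u < 3 on the interval. Expanding, f(-1 − u) = u^4 + 4u^3 + 12u^2 + 22u + 21.
The nonzero coefficients here are all positive, so for u > 0 every term is positive (or zero), and the constant term 21 is strictly positive.
So f is strictly positive on (-4, -1); no root exists in the interval.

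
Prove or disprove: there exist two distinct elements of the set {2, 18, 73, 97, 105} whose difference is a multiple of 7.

Residues mod 7: 2↦2, 18↦4, 73↦3, 97↦6, 105↦0.
No residue repeats among the 5 elements, so no pair has difference ≡ 0 (mod 7).

No, no such pair exists.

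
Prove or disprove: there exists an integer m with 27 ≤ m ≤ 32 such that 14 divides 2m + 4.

The values of 2m + 4 for m = 27, 28, …, 32 are 58, 60, 62, 64, 66, 68; reduced mod 14 these are 2, 4, 6, 8, 10, 12.
The residue 0 does not occur, so no m in [27, 32] makes 2m + 4 a multiple of 14.

No, no such integer m in that range exists.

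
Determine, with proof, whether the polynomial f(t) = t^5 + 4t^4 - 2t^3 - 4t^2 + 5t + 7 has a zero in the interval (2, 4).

f(2) = 81 and f(4) = 1883, both positive, so a sign-change argument is unavailable; we show f keeps this sign on the whole interval.
Shift to the endpoint 2: with t = 2 + u (0 < u < 2), one computes f(2 + u) = u^5 + 14u^4 + 70u^3 + 160u^2 + 173u + 81.
All 6 nonzero coefficients of this polynomial in u are positive; hence for u > 0 the value is a sum of positive terms (the constant 81 among them).
So f is strictly positive on (2, 4); no root exists in the interval.

No such root exists.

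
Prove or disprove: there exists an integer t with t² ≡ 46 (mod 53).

t = 29

Take t = 29. Then 29² = 841 = 15·53 + 46, so 29² ≡ 46 (mod 53).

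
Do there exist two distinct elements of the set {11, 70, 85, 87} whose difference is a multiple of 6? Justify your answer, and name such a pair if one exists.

No such pair exists.

Residues mod 6: 11↦5, 70↦4, 85↦1, 87↦3.
These 4 residues are pairwise different, hence no difference of two elements is divisible by 6.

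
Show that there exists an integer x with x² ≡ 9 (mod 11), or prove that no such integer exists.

x = 8

x = 8 works: 8² = 64, and 64 − 9 = 55 = 5·11.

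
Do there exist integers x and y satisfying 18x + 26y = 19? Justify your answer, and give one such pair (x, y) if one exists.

Both 18 and 26 are divisible by gcd(18, 26) = 2, hence so is any combination 18x + 26y.
But 19 = 2·9 + 1, so 2 ∤ 19.
So the equation is unsolvable over ℤ.

No such integers exist.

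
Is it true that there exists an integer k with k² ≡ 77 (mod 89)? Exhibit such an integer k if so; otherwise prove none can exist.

No such integer exists.

Apply Euler's criterion with the prime 89: 77 is a quadratic residue iff 77^44 ≡ 1 (mod 89), and a non-residue iff it is ≡ −1.
Squaring successively (mod 89): 77^2 = 5929 ≡ 55; 77^4 ≡ 55² = 3025 ≡ 88; 77^8 ≡ 88² = 7744 ≡ 1; 77^16 ≡ 1² = 1 ≡ 1; 77^32 ≡ 1² = 1 ≡ 1.
Since 44 = 32 + 8 + 4, 77^44 ≡ 1 · 1 · 88; multiplying out mod 89: 1·1 = 1 ≡ 1, then 1·88 = 88 ≡ 88. Thus 77^44 ≡ 88 ≡ −1 (mod 89).
By Euler's criterion 77 is a quadratic non-residue mod 89: no k satisfies k² ≡ 77 (mod 89).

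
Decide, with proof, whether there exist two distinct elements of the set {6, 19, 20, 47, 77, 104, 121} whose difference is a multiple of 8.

No, no such pair exists.

Residues mod 8: 6↦6, 19↦3, 20↦4, 47↦7, 77↦5, 104↦0, 121↦1.
No residue repeats among the 7 elements, so no pair has difference ≡ 0 (mod 8).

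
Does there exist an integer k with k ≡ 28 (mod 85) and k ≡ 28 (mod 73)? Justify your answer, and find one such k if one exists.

k = 28

Since 85 and 73 share no common factor, CRT says the pair of congruences has a solution (unique mod 6205).
Any solution of the first congruence is k = 28 + 85t; substituting into the second, 85t ≡ 28 − 28 ≡ 0 (mod 73).
85 ≡ 12 (mod 73), so this reads 12t ≡ 0 (mod 73). t = 0 satisfies this.
Taking t = 0 gives k = 28 + 85·0 = 28.
Verify: 28 = 0·85 + 28 and 28 = 0·73 + 28. ✓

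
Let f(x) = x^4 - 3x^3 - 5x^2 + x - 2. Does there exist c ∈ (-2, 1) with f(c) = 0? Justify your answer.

Yes, such a c exists.

f(-2) = 16 and f(1) = -8, which have opposite signs.
f is continuous everywhere (it is a polynomial), in particular on [-2, 1].
The Intermediate Value Theorem then guarantees some c ∈ (-2, 1) with f(c) = 0.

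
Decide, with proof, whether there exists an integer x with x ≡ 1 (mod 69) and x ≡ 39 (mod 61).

The moduli 69 and 61 are coprime, so by the Chinese Remainder Theorem a unique solution modulo 4209 exists.
Any solution of the first congruence is x = 1 + 69t; substituting into the second, 69t ≡ 39 − 1 ≡ 38 (mod 61).
69 ≡ 8 (mod 61), so this reads 8t ≡ 38 (mod 61). To invert 8 modulo 61: 61 = 7·8 + 5, 8 = 1·5 + 3, 5 = 1·3 + 2, 3 = 1·2 + 1, 2 = 2·1 + 0, and unwinding, 1 = 3 − 1·2 = 3 − (5 − 1·3) = −5 + 2·3 = −5 + 2·(8 − 1·5) = 2·8 − 3·5 = 2·8 − 3·(61 − 7·8) = −3·61 + 23·8. Thus 8⁻¹ ≡ 23 (mod 61).
Therefore t ≡ 23·38 = 874 ≡ 20 (mod 61).
Taking t = 20 gives x = 1 + 69·20 = 1381.
Verify: 1381 = 20·69 + 1 and 1381 = 22·61 + 39. ✓

x = 1381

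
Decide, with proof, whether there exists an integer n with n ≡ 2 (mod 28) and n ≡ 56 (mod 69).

n = 1850

Since 28 and 69 share no common factor, CRT says the pair of congruences has a solution (unique mod 1932).
Write n = 2 + 28t and require 2 + 28t ≡ 56 (mod 69), i.e. 28t ≡ 54 (mod 69).
Invert 28 mod 69 by the Euclidean algorithm: 69 = 2·28 + 13, 28 = 2·13 + 2, 13 = 6·2 + 1, 2 = 2·1 + 0; back-substituting, 1 = 13 − 6·2 = 13 − 6·(28 − 2·13) = −6·28 + 13·13 = −6·28 + 13·(69 − 2·28) = 13·69 − 32·28. Hence 28·(-32) ≡ 1, so 28⁻¹ ≡ -32 ≡ 37 (mod 69).
Therefore t ≡ 37·54 = 1998 ≡ 66 (mod 69).
With t = 66: n = 2 + 28·66 = 1850.
Check: 1850 mod 28 = 2, 1850 mod 69 = 56. ✓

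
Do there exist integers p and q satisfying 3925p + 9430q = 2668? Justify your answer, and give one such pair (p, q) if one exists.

Any value of 3925p + 9430q is a multiple of gcd(3925, 9430) = 5.
But 2668 = 5·533 + 3, so 5 ∤ 2668.
Therefore 3925p + 9430q = 2668 has no solution in integers.

There are no such integers.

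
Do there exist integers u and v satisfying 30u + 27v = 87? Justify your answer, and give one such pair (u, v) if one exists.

u = 2, v = 1

Every value of 30u + 27v is a multiple of gcd(30, 27) = 3; since 3 ∣ 87, solutions exist.
Dividing through by 3 reduces the equation to 10u + 9v = 29.
Dividing repeatedly: 10 = 1·9 + 1, 9 = 9·1 + 0.
Unwinding: 1 = 10 − 1·9, i.e. 10·1 + 9·(-1) = 1.
Scaling by 29 gives the particular solution (u, v) = (29, -29).
Subtracting 3·9 from u and adding 3·10 to v gives the tidier solution (2, 1).
Check: 30·2 + 27·1 = 60 + 27 = 87. ✓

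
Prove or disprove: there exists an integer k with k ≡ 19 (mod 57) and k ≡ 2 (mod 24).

gcd(57, 24) = 3. If k ≡ 19 (mod 57) and k ≡ 2 (mod 24), then k ≡ 19 (mod 3) and k ≡ 2 (mod 3).
These are incompatible: 19 − 2 = 17 is not divisible by 3.
Therefore no such k exists.

There is no such integer.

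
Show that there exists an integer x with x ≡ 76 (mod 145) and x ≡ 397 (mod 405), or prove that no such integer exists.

Both moduli are multiples of 5 = gcd(145, 405), so any solution would satisfy x ≡ 76 and x ≡ 397 modulo 5 simultaneously.
But 76 mod 5 = 1 while 397 mod 5 = 2, a contradiction.
Hence the system has no solution.

No, no such integer exists.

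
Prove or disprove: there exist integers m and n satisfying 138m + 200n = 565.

Any value of 138m + 200n is a multiple of gcd(138, 200) = 2.
But 565 is not a multiple of 2 (it leaves remainder 1).
Therefore 138m + 200n = 565 has no solution in integers.

There are no such integers.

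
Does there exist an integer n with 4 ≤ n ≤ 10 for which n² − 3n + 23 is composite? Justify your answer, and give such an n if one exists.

n = 10

At n = 10: 10² − 3·10 + 23 = 93 = 3·31, which is composite.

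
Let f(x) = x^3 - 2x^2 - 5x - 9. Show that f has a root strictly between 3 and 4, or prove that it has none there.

Yes, f has a root in the interval.

f(3) = -15 and f(4) = 3, which have opposite signs.
Since f is a polynomial it is continuous on [3, 4].
By the Intermediate Value Theorem, f takes the value 0 somewhere in the open interval.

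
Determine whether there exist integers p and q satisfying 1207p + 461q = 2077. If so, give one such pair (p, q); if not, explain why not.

1207 and 461 are coprime, so 1207p + 461q ranges over all of ℤ.
Euclidean algorithm: 1207 = 2·461 + 285, 461 = 1·285 + 176, 285 = 1·176 + 109, 176 = 1·109 + 67, 109 = 1·67 + 42, 67 = 1·42 + 25, 42 = 1·25 + 17, 25 = 1·17 + 8, 17 = 2·8 + 1, 8 = 8·1 + 0.
Back-substituting, 1 = 17 − 2·8 = 17 − 2·(25 − 1·17) = −2·25 + 3·17 = −2·25 + 3·(42 − 1·25) = 3·42 − 5·25 = 3·42 − 5·(67 − 1·42) = −5·67 + 8·42 = −5·67 + 8·(109 − 1·67) = 8·109 − 13·67 = 8·109 − 13·(176 − 1·109) = −13·176 + 21·109 = −13·176 + 21·(285 − 1·176) = 21·285 − 34·176 = 21·285 − 34·(461 − 1·285) = −34·461 + 55·285 = −34·461 + 55·(1207 − 2·461) = 55·1207 − 144·461; that is, 1207·55 + 461·(-144) = 1.
Scaling by 2077 gives the particular solution (p, q) = (114235, -299088).
Subtracting 247·461 from p and adding 247·1207 to q gives the tidier solution (368, -959).
Check: 1207·368 + 461·(-959) = 444176 − 442099 = 2077. ✓

p = 368, q = -959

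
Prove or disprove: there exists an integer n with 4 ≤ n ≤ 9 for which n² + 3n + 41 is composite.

At n = 5: 5² + 3·5 + 41 = 81 = 3·27, which is composite.

n = 5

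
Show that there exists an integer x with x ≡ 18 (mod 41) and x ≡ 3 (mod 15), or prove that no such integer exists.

x = 18

Since 41 and 15 share no common factor, CRT says the pair of congruences has a solution (unique mod 615).
Write x = 18 + 41t and require 18 + 41t ≡ 3 (mod 15), i.e. 41t ≡ 0 (mod 15).
41 ≡ 11 (mod 15), so this reads 11t ≡ 0 (mod 15). t = 0 satisfies this.
With t = 0: x = 18 + 41·0 = 18.
Indeed 18 ≡ 18 (mod 41) and 18 ≡ 3 (mod 15).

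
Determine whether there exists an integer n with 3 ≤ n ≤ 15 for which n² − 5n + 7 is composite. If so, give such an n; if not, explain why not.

n = 13

At n = 13: 13² − 5·13 + 7 = 111 = 3·37, which is composite.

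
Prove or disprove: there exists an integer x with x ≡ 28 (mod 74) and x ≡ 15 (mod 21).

The moduli 74 and 21 are coprime, so by the Chinese Remainder Theorem a unique solution modulo 1554 exists.
Write x = 28 + 74t and require 28 + 74t ≡ 15 (mod 21), i.e. 74t ≡ 8 (mod 21).
74 ≡ 11 (mod 21), so this reads 11t ≡ 8 (mod 21). Note 11·2 = 22 ≡ 1 (mod 21) (as 22 − 1 = 1·21), so 11⁻¹ ≡ 2.
Therefore t ≡ 2·8 = 16 (mod 21).
With t = 16: x = 28 + 74·16 = 1212.
Indeed 1212 ≡ 28 (mod 74) and 1212 ≡ 15 (mod 21).

x = 1212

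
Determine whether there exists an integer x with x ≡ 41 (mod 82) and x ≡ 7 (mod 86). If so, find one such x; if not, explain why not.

x = 2501

gcd(82, 86) = 2. A simultaneous solution exists iff 41 ≡ 7 (mod 2); here 41 mod 2 = 1 = 7 mod 2, so it does.
Write x = 41 + 82t. Then 82t ≡ 7 − 41 ≡ 52 (mod 86); dividing through by 2 gives 41t ≡ 26 (mod 43).
To invert 41 modulo 43: 43 = 1·41 + 2, 41 = 20·2 + 1, 2 = 2·1 + 0, and unwinding, 1 = 41 − 20·2 = 41 − 20·(43 − 1·41) = −20·43 + 21·41. Thus 41⁻¹ ≡ 21 (mod 43).
Multiplying by 21: t ≡ 21·26 = 546 ≡ 30 (mod 43).
Then x = 41 + 82·30 = 2501.
Indeed 2501 ≡ 41 (mod 82) and 2501 ≡ 7 (mod 86).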